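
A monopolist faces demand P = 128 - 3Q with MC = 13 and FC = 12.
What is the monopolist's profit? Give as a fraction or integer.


MR = MC: 128 - 6Q = 13
Q* = 115/6
P* = 128 - 3*115/6 = 141/2
Profit = (P* - MC)*Q* - FC
= (141/2 - 13)*115/6 - 12
= 115/2*115/6 - 12
= 13225/12 - 12 = 13081/12

13081/12


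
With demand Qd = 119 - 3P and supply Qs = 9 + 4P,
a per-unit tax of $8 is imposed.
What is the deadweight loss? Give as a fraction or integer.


Pre-tax equilibrium quantity: Q* = 503/7
Post-tax equilibrium quantity: Q_tax = 407/7
Reduction in quantity: Q* - Q_tax = 96/7
DWL = (1/2) * tax * (Q* - Q_tax)
DWL = (1/2) * 8 * 96/7 = 384/7

384/7


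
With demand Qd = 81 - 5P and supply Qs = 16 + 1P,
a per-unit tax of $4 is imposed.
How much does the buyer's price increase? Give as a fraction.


With a per-unit tax, the buyer's price increase depends on relative slopes.
Supply slope: d = 1, Demand slope: b = 5
Buyer's price increase = d * tax / (b + d)
= 1 * 4 / (5 + 1)
= 4 / 6 = 2/3

2/3


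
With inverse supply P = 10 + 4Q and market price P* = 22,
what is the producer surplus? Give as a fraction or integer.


Minimum supply price (at Q=0): P_min = 10
Quantity supplied at P* = 22:
Q* = (22 - 10)/4 = 3
PS = (1/2) * Q* * (P* - P_min)
PS = (1/2) * 3 * (22 - 10)
PS = (1/2) * 3 * 12 = 18

18


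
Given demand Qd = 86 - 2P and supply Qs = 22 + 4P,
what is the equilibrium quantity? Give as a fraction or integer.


First find equilibrium price:
86 - 2P = 22 + 4P
P* = 64/6 = 32/3
Then substitute into demand:
Q* = 86 - 2 * 32/3 = 194/3

194/3


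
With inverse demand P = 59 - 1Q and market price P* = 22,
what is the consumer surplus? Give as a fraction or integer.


Maximum willingness to pay (at Q=0): P_max = 59
Quantity demanded at P* = 22:
Q* = (59 - 22)/1 = 37
CS = (1/2) * Q* * (P_max - P*)
CS = (1/2) * 37 * (59 - 22)
CS = (1/2) * 37 * 37 = 1369/2

1369/2


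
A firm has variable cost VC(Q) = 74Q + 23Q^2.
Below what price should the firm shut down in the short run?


AVC(Q) = VC(Q)/Q = 74 + 23Q
AVC is increasing in Q, so minimum AVC is at Q -> 0+.
Min AVC = 74
The firm should shut down if P < 74.

74


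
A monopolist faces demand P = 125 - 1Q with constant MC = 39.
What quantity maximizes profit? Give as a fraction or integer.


TR = P*Q = (125 - 1Q)Q = 125Q - 1Q^2
MR = dTR/dQ = 125 - 2Q
Set MR = MC:
125 - 2Q = 39
86 = 2Q
Q* = 86/2 = 43

43


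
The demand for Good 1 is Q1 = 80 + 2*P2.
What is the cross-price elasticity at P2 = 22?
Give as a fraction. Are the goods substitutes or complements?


dQ1/dP2 = 2
At P2 = 22: Q1 = 80 + 2*22 = 124
Exy = (dQ1/dP2)(P2/Q1) = 2 * 22 / 124 = 11/31
Since Exy > 0, the goods are substitutes.

11/31 (substitutes)


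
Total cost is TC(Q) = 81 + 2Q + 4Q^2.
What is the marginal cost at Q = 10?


MC = dTC/dQ = 2 + 2*4*Q
At Q = 10:
MC = 2 + 8*10
MC = 2 + 80 = 82

82


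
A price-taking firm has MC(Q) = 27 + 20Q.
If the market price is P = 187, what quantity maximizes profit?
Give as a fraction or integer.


In perfect competition, profit is maximized where P = MC.
187 = 27 + 20Q
160 = 20Q
Q* = 160/20 = 8

8


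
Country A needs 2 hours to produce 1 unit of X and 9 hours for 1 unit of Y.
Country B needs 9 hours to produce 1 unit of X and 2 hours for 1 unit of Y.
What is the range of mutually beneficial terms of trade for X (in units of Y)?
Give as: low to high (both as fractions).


Opportunity cost of X for Country A = hours_X / hours_Y = 2/9 = 2/9 units of Y
Opportunity cost of X for Country B = hours_X / hours_Y = 9/2 = 9/2 units of Y
Terms of trade must be between the two opportunity costs.
Range: 2/9 to 9/2

2/9 to 9/2


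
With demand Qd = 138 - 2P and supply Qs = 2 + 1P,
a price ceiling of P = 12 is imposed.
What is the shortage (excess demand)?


At P = 12:
Qd = 138 - 2*12 = 114
Qs = 2 + 1*12 = 14
Shortage = Qd - Qs = 114 - 14 = 100

100


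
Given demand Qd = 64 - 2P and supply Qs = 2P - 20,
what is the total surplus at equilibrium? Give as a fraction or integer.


Find equilibrium: 64 - 2P = 2P - 20
64 + 20 = 4P
P* = 84/4 = 21
Q* = 2*21 - 20 = 22
Inverse demand: P = 32 - Q/2, so P_max = 32
Inverse supply: P = 10 + Q/2, so P_min = 10
CS = (1/2) * 22 * (32 - 21) = 121
PS = (1/2) * 22 * (21 - 10) = 121
TS = CS + PS = 121 + 121 = 242

242


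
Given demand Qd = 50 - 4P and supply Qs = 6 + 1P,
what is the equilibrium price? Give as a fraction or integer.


At equilibrium, Qd = Qs.
50 - 4P = 6 + 1P
50 - 6 = 4P + 1P
44 = 5P
P* = 44/5 = 44/5

44/5


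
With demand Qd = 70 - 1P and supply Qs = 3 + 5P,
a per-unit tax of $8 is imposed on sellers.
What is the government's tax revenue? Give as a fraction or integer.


With tax on sellers, new supply: Qs' = 3 + 5(P - 8)
= 5P - 37
New equilibrium quantity:
Q_new = 313/6
Tax revenue = tax * Q_new = 8 * 313/6 = 1252/3

1252/3


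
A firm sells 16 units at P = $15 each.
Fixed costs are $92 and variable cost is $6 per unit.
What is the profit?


Total Revenue = P * Q = 15 * 16 = $240
Total Cost = FC + VC*Q = 92 + 6*16 = $188
Profit = TR - TC = 240 - 188 = $52

$52


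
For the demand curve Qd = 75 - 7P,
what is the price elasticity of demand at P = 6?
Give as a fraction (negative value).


dQ/dP = -7
At P = 6: Q = 75 - 7*6 = 33
E = (dQ/dP)(P/Q) = (-7)(6/33) = -14/11

-14/11


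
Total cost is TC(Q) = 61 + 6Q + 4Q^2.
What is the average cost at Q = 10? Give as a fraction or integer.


TC(10) = 61 + 6*10 + 4*10^2
TC(10) = 61 + 60 + 400 = 521
AC = TC/Q = 521/10 = 521/10

521/10


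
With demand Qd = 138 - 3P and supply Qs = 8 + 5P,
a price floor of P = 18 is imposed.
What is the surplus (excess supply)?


At P = 18:
Qd = 138 - 3*18 = 84
Qs = 8 + 5*18 = 98
Surplus = Qs - Qd = 98 - 84 = 14

14


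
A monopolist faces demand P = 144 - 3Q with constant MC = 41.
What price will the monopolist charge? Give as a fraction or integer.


MR = 144 - 6Q
Set MR = MC: 144 - 6Q = 41
Q* = 103/6
Substitute into demand:
P* = 144 - 3*103/6 = 185/2

185/2


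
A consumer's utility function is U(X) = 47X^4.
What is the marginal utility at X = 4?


MU = dU/dX = 47*4*X^(4-1)
MU = 188*X^3
At X = 4:
MU = 188 * 4^3
MU = 188 * 64 = 12032

12032


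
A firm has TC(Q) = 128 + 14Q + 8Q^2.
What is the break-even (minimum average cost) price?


AC(Q) = 128/Q + 14 + 8Q
To minimize: dAC/dQ = -128/Q^2 + 8 = 0
Q^2 = 128/8 = 16
Q* = 4
Min AC = 128/4 + 14 + 8*4
Min AC = 32 + 14 + 32 = 78

78


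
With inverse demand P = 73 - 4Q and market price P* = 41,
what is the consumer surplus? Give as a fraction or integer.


Maximum willingness to pay (at Q=0): P_max = 73
Quantity demanded at P* = 41:
Q* = (73 - 41)/4 = 8
CS = (1/2) * Q* * (P_max - P*)
CS = (1/2) * 8 * (73 - 41)
CS = (1/2) * 8 * 32 = 128

128


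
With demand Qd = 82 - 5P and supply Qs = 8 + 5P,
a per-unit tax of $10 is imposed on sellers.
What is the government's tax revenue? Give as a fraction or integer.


With tax on sellers, new supply: Qs' = 8 + 5(P - 10)
= 5P - 42
New equilibrium quantity:
Q_new = 20
Tax revenue = tax * Q_new = 10 * 20 = 200

200


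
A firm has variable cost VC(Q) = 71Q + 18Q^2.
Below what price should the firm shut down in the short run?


AVC(Q) = VC(Q)/Q = 71 + 18Q
AVC is increasing in Q, so minimum AVC is at Q -> 0+.
Min AVC = 71
The firm should shut down if P < 71.

71


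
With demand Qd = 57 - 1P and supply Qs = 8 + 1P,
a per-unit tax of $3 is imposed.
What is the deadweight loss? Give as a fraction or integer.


Pre-tax equilibrium quantity: Q* = 65/2
Post-tax equilibrium quantity: Q_tax = 31
Reduction in quantity: Q* - Q_tax = 3/2
DWL = (1/2) * tax * (Q* - Q_tax)
DWL = (1/2) * 3 * 3/2 = 9/4

9/4


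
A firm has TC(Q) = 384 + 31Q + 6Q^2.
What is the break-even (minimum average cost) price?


AC(Q) = 384/Q + 31 + 6Q
To minimize: dAC/dQ = -384/Q^2 + 6 = 0
Q^2 = 384/6 = 64
Q* = 8
Min AC = 384/8 + 31 + 6*8
Min AC = 48 + 31 + 48 = 127

127


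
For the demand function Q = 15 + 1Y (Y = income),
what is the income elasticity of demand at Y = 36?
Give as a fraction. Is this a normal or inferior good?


dQ/dY = 1
At Y = 36: Q = 15 + 1*36 = 51
Ey = (dQ/dY)(Y/Q) = 1 * 36 / 51 = 12/17
Since Ey > 0, this is a normal good.

12/17 (normal good)


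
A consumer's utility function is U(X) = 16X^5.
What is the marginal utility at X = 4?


MU = dU/dX = 16*5*X^(5-1)
MU = 80*X^4
At X = 4:
MU = 80 * 4^4
MU = 80 * 256 = 20480

20480


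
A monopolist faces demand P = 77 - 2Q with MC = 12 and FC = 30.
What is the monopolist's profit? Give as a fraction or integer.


MR = MC: 77 - 4Q = 12
Q* = 65/4
P* = 77 - 2*65/4 = 89/2
Profit = (P* - MC)*Q* - FC
= (89/2 - 12)*65/4 - 30
= 65/2*65/4 - 30
= 4225/8 - 30 = 3985/8

3985/8


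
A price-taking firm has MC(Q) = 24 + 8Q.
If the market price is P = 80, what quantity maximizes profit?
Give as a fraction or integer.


In perfect competition, profit is maximized where P = MC.
80 = 24 + 8Q
56 = 8Q
Q* = 56/8 = 7

7


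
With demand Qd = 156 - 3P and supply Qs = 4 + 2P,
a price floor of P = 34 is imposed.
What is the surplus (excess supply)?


At P = 34:
Qd = 156 - 3*34 = 54
Qs = 4 + 2*34 = 72
Surplus = Qs - Qd = 72 - 54 = 18

18


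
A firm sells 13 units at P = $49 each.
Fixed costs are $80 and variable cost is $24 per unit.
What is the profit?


Total Revenue = P * Q = 49 * 13 = $637
Total Cost = FC + VC*Q = 80 + 24*13 = $392
Profit = TR - TC = 637 - 392 = $245

$245


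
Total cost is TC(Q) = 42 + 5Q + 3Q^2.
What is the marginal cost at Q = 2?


MC = dTC/dQ = 5 + 2*3*Q
At Q = 2:
MC = 5 + 6*2
MC = 5 + 12 = 17

17


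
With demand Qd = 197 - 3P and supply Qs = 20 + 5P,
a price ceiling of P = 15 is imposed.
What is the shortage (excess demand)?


At P = 15:
Qd = 197 - 3*15 = 152
Qs = 20 + 5*15 = 95
Shortage = Qd - Qs = 152 - 95 = 57

57


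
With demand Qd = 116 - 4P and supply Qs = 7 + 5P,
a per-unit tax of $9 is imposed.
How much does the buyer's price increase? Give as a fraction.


With a per-unit tax, the buyer's price increase depends on relative slopes.
Supply slope: d = 5, Demand slope: b = 4
Buyer's price increase = d * tax / (b + d)
= 5 * 9 / (4 + 5)
= 45 / 9 = 5

5


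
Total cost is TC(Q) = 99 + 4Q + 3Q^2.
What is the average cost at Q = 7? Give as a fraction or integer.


TC(7) = 99 + 4*7 + 3*7^2
TC(7) = 99 + 28 + 147 = 274
AC = TC/Q = 274/7 = 274/7

274/7


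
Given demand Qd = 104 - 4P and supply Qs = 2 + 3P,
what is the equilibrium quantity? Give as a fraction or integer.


First find equilibrium price:
104 - 4P = 2 + 3P
P* = 102/7 = 102/7
Then substitute into demand:
Q* = 104 - 4 * 102/7 = 320/7

320/7


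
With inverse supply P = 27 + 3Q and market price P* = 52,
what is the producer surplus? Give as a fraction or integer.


Minimum supply price (at Q=0): P_min = 27
Quantity supplied at P* = 52:
Q* = (52 - 27)/3 = 25/3
PS = (1/2) * Q* * (P* - P_min)
PS = (1/2) * 25/3 * (52 - 27)
PS = (1/2) * 25/3 * 25 = 625/6

625/6


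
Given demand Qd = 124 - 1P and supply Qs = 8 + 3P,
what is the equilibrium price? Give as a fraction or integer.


At equilibrium, Qd = Qs.
124 - 1P = 8 + 3P
124 - 8 = 1P + 3P
116 = 4P
P* = 116/4 = 29

29


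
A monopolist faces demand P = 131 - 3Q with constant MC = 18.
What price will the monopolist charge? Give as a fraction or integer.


MR = 131 - 6Q
Set MR = MC: 131 - 6Q = 18
Q* = 113/6
Substitute into demand:
P* = 131 - 3*113/6 = 149/2

149/2


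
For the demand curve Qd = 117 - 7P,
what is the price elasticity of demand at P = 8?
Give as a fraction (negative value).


dQ/dP = -7
At P = 8: Q = 117 - 7*8 = 61
E = (dQ/dP)(P/Q) = (-7)(8/61) = -56/61

-56/61


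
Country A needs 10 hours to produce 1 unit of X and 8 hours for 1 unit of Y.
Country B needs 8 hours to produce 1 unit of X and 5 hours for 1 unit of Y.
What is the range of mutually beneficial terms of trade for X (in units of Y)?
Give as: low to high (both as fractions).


Opportunity cost of X for Country A = hours_X / hours_Y = 10/8 = 5/4 units of Y
Opportunity cost of X for Country B = hours_X / hours_Y = 8/5 = 8/5 units of Y
Terms of trade must be between the two opportunity costs.
Range: 5/4 to 8/5

5/4 to 8/5


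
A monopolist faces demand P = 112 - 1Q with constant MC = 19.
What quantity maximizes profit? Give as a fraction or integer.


TR = P*Q = (112 - 1Q)Q = 112Q - 1Q^2
MR = dTR/dQ = 112 - 2Q
Set MR = MC:
112 - 2Q = 19
93 = 2Q
Q* = 93/2 = 93/2

93/2


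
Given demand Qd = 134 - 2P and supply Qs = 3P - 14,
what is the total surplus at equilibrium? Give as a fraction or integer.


Find equilibrium: 134 - 2P = 3P - 14
134 + 14 = 5P
P* = 148/5 = 148/5
Q* = 3*148/5 - 14 = 374/5
Inverse demand: P = 67 - Q/2, so P_max = 67
Inverse supply: P = 14/3 + Q/3, so P_min = 14/3
CS = (1/2) * 374/5 * (67 - 148/5) = 34969/25
PS = (1/2) * 374/5 * (148/5 - 14/3) = 69938/75
TS = CS + PS = 34969/25 + 69938/75 = 34969/15

34969/15


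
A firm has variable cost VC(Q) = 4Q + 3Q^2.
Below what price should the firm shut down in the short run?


AVC(Q) = VC(Q)/Q = 4 + 3Q
AVC is increasing in Q, so minimum AVC is at Q -> 0+.
Min AVC = 4
The firm should shut down if P < 4.

4


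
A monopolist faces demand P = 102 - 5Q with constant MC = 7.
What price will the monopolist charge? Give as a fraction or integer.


MR = 102 - 10Q
Set MR = MC: 102 - 10Q = 7
Q* = 19/2
Substitute into demand:
P* = 102 - 5*19/2 = 109/2

109/2


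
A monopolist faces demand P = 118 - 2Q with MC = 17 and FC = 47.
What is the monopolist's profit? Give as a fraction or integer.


MR = MC: 118 - 4Q = 17
Q* = 101/4
P* = 118 - 2*101/4 = 135/2
Profit = (P* - MC)*Q* - FC
= (135/2 - 17)*101/4 - 47
= 101/2*101/4 - 47
= 10201/8 - 47 = 9825/8

9825/8


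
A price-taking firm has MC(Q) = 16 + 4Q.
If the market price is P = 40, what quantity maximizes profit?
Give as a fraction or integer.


In perfect competition, profit is maximized where P = MC.
40 = 16 + 4Q
24 = 4Q
Q* = 24/4 = 6

6


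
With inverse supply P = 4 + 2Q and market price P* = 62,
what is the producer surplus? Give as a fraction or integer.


Minimum supply price (at Q=0): P_min = 4
Quantity supplied at P* = 62:
Q* = (62 - 4)/2 = 29
PS = (1/2) * Q* * (P* - P_min)
PS = (1/2) * 29 * (62 - 4)
PS = (1/2) * 29 * 58 = 841

841


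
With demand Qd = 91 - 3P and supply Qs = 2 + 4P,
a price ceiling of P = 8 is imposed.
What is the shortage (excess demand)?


At P = 8:
Qd = 91 - 3*8 = 67
Qs = 2 + 4*8 = 34
Shortage = Qd - Qs = 67 - 34 = 33

33


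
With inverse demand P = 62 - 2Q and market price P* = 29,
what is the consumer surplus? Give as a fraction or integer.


Maximum willingness to pay (at Q=0): P_max = 62
Quantity demanded at P* = 29:
Q* = (62 - 29)/2 = 33/2
CS = (1/2) * Q* * (P_max - P*)
CS = (1/2) * 33/2 * (62 - 29)
CS = (1/2) * 33/2 * 33 = 1089/4

1089/4


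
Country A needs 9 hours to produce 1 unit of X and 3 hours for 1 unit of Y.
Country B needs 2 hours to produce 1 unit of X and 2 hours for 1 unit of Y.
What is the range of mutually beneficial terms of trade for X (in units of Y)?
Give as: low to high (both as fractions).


Opportunity cost of X for Country A = hours_X / hours_Y = 9/3 = 3 units of Y
Opportunity cost of X for Country B = hours_X / hours_Y = 2/2 = 1 units of Y
Terms of trade must be between the two opportunity costs.
Range: 1 to 3

1 to 3


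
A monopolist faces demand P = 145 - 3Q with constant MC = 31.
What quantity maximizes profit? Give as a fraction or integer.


TR = P*Q = (145 - 3Q)Q = 145Q - 3Q^2
MR = dTR/dQ = 145 - 6Q
Set MR = MC:
145 - 6Q = 31
114 = 6Q
Q* = 114/6 = 19

19


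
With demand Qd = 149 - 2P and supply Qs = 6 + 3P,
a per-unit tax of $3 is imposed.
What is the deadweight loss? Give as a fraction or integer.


Pre-tax equilibrium quantity: Q* = 459/5
Post-tax equilibrium quantity: Q_tax = 441/5
Reduction in quantity: Q* - Q_tax = 18/5
DWL = (1/2) * tax * (Q* - Q_tax)
DWL = (1/2) * 3 * 18/5 = 27/5

27/5


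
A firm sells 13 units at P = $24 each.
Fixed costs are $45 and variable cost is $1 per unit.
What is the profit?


Total Revenue = P * Q = 24 * 13 = $312
Total Cost = FC + VC*Q = 45 + 1*13 = $58
Profit = TR - TC = 312 - 58 = $254

$254


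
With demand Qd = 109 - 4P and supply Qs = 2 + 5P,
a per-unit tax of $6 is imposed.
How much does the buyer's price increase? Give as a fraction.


With a per-unit tax, the buyer's price increase depends on relative slopes.
Supply slope: d = 5, Demand slope: b = 4
Buyer's price increase = d * tax / (b + d)
= 5 * 6 / (4 + 5)
= 30 / 9 = 10/3

10/3


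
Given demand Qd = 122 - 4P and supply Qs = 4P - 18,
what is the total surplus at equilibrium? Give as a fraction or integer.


Find equilibrium: 122 - 4P = 4P - 18
122 + 18 = 8P
P* = 140/8 = 35/2
Q* = 4*35/2 - 18 = 52
Inverse demand: P = 61/2 - Q/4, so P_max = 61/2
Inverse supply: P = 9/2 + Q/4, so P_min = 9/2
CS = (1/2) * 52 * (61/2 - 35/2) = 338
PS = (1/2) * 52 * (35/2 - 9/2) = 338
TS = CS + PS = 338 + 338 = 676

676


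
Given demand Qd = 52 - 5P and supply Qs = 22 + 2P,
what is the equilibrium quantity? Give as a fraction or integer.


First find equilibrium price:
52 - 5P = 22 + 2P
P* = 30/7 = 30/7
Then substitute into demand:
Q* = 52 - 5 * 30/7 = 214/7

214/7


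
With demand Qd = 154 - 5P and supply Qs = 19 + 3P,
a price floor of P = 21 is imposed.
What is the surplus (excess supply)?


At P = 21:
Qd = 154 - 5*21 = 49
Qs = 19 + 3*21 = 82
Surplus = Qs - Qd = 82 - 49 = 33

33


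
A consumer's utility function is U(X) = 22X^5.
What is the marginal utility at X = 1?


MU = dU/dX = 22*5*X^(5-1)
MU = 110*X^4
At X = 1:
MU = 110 * 1^4
MU = 110 * 1 = 110

110


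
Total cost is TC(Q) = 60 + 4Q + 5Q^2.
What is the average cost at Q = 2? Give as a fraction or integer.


TC(2) = 60 + 4*2 + 5*2^2
TC(2) = 60 + 8 + 20 = 88
AC = TC/Q = 88/2 = 44

44


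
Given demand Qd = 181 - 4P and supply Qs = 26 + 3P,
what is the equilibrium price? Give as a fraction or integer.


At equilibrium, Qd = Qs.
181 - 4P = 26 + 3P
181 - 26 = 4P + 3P
155 = 7P
P* = 155/7 = 155/7

155/7


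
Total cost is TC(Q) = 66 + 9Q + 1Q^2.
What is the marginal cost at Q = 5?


MC = dTC/dQ = 9 + 2*1*Q
At Q = 5:
MC = 9 + 2*5
MC = 9 + 10 = 19

19


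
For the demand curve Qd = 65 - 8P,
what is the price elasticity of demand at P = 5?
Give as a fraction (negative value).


dQ/dP = -8
At P = 5: Q = 65 - 8*5 = 25
E = (dQ/dP)(P/Q) = (-8)(5/25) = -8/5

-8/5


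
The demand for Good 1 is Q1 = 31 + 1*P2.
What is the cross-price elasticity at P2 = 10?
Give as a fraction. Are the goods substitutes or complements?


dQ1/dP2 = 1
At P2 = 10: Q1 = 31 + 1*10 = 41
Exy = (dQ1/dP2)(P2/Q1) = 1 * 10 / 41 = 10/41
Since Exy > 0, the goods are substitutes.

10/41 (substitutes)


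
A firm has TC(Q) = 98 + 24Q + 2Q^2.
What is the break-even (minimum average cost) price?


AC(Q) = 98/Q + 24 + 2Q
To minimize: dAC/dQ = -98/Q^2 + 2 = 0
Q^2 = 98/2 = 49
Q* = 7
Min AC = 98/7 + 24 + 2*7
Min AC = 14 + 24 + 14 = 52

52


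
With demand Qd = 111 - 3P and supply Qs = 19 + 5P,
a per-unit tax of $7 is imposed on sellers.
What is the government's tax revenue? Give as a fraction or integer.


With tax on sellers, new supply: Qs' = 19 + 5(P - 7)
= 5P - 16
New equilibrium quantity:
Q_new = 507/8
Tax revenue = tax * Q_new = 7 * 507/8 = 3549/8

3549/8


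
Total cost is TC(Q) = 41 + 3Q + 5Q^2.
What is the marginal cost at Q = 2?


MC = dTC/dQ = 3 + 2*5*Q
At Q = 2:
MC = 3 + 10*2
MC = 3 + 20 = 23

23


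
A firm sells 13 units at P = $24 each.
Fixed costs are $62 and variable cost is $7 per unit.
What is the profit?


Total Revenue = P * Q = 24 * 13 = $312
Total Cost = FC + VC*Q = 62 + 7*13 = $153
Profit = TR - TC = 312 - 153 = $159

$159


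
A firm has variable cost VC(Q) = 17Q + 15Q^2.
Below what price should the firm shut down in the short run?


AVC(Q) = VC(Q)/Q = 17 + 15Q
AVC is increasing in Q, so minimum AVC is at Q -> 0+.
Min AVC = 17
The firm should shut down if P < 17.

17


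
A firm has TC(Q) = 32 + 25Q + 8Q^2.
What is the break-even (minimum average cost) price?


AC(Q) = 32/Q + 25 + 8Q
To minimize: dAC/dQ = -32/Q^2 + 8 = 0
Q^2 = 32/8 = 4
Q* = 2
Min AC = 32/2 + 25 + 8*2
Min AC = 16 + 25 + 16 = 57

57


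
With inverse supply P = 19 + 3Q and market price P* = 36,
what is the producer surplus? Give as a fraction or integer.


Minimum supply price (at Q=0): P_min = 19
Quantity supplied at P* = 36:
Q* = (36 - 19)/3 = 17/3
PS = (1/2) * Q* * (P* - P_min)
PS = (1/2) * 17/3 * (36 - 19)
PS = (1/2) * 17/3 * 17 = 289/6

289/6


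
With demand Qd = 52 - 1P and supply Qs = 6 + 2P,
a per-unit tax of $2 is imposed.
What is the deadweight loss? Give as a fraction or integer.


Pre-tax equilibrium quantity: Q* = 110/3
Post-tax equilibrium quantity: Q_tax = 106/3
Reduction in quantity: Q* - Q_tax = 4/3
DWL = (1/2) * tax * (Q* - Q_tax)
DWL = (1/2) * 2 * 4/3 = 4/3

4/3


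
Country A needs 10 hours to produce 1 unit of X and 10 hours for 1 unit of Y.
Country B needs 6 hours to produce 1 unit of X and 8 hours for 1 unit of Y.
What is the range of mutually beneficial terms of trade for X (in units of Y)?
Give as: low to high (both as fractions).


Opportunity cost of X for Country A = hours_X / hours_Y = 10/10 = 1 units of Y
Opportunity cost of X for Country B = hours_X / hours_Y = 6/8 = 3/4 units of Y
Terms of trade must be between the two opportunity costs.
Range: 3/4 to 1

3/4 to 1


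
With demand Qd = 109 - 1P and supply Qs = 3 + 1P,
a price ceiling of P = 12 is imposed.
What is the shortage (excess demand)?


At P = 12:
Qd = 109 - 1*12 = 97
Qs = 3 + 1*12 = 15
Shortage = Qd - Qs = 97 - 15 = 82

82


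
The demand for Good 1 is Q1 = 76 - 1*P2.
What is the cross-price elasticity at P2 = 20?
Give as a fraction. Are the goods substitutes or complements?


dQ1/dP2 = -1
At P2 = 20: Q1 = 76 - 1*20 = 56
Exy = (dQ1/dP2)(P2/Q1) = -1 * 20 / 56 = -5/14
Since Exy < 0, the goods are complements.

-5/14 (complements)


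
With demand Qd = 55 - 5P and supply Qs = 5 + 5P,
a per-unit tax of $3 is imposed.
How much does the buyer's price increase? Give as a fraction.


With a per-unit tax, the buyer's price increase depends on relative slopes.
Supply slope: d = 5, Demand slope: b = 5
Buyer's price increase = d * tax / (b + d)
= 5 * 3 / (5 + 5)
= 15 / 10 = 3/2

3/2


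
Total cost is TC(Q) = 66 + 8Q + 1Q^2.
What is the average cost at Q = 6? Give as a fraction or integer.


TC(6) = 66 + 8*6 + 1*6^2
TC(6) = 66 + 48 + 36 = 150
AC = TC/Q = 150/6 = 25

25


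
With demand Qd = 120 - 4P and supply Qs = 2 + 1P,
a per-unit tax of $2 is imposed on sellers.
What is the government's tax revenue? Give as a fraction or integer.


With tax on sellers, new supply: Qs' = 2 + 1(P - 2)
= 0 + 1P
New equilibrium quantity:
Q_new = 24
Tax revenue = tax * Q_new = 2 * 24 = 48

48


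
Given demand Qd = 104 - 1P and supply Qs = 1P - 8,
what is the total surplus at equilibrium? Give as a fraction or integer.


Find equilibrium: 104 - 1P = 1P - 8
104 + 8 = 2P
P* = 112/2 = 56
Q* = 1*56 - 8 = 48
Inverse demand: P = 104 - Q/1, so P_max = 104
Inverse supply: P = 8 + Q/1, so P_min = 8
CS = (1/2) * 48 * (104 - 56) = 1152
PS = (1/2) * 48 * (56 - 8) = 1152
TS = CS + PS = 1152 + 1152 = 2304

2304


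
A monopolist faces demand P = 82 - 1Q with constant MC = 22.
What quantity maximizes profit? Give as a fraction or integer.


TR = P*Q = (82 - 1Q)Q = 82Q - 1Q^2
MR = dTR/dQ = 82 - 2Q
Set MR = MC:
82 - 2Q = 22
60 = 2Q
Q* = 60/2 = 30

30


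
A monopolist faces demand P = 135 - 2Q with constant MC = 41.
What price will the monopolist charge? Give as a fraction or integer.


MR = 135 - 4Q
Set MR = MC: 135 - 4Q = 41
Q* = 47/2
Substitute into demand:
P* = 135 - 2*47/2 = 88

88


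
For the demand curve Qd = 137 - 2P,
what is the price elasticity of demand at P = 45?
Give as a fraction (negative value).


dQ/dP = -2
At P = 45: Q = 137 - 2*45 = 47
E = (dQ/dP)(P/Q) = (-2)(45/47) = -90/47

-90/47


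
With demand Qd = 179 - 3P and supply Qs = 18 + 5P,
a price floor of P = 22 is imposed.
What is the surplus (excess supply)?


At P = 22:
Qd = 179 - 3*22 = 113
Qs = 18 + 5*22 = 128
Surplus = Qs - Qd = 128 - 113 = 15

15


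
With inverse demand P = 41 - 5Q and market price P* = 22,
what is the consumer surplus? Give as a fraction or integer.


Maximum willingness to pay (at Q=0): P_max = 41
Quantity demanded at P* = 22:
Q* = (41 - 22)/5 = 19/5
CS = (1/2) * Q* * (P_max - P*)
CS = (1/2) * 19/5 * (41 - 22)
CS = (1/2) * 19/5 * 19 = 361/10

361/10


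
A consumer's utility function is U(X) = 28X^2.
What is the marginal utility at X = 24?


MU = dU/dX = 28*2*X^(2-1)
MU = 56*X^1
At X = 24:
MU = 56 * 24^1
MU = 56 * 24 = 1344

1344


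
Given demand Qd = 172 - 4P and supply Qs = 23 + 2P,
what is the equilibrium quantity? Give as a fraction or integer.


First find equilibrium price:
172 - 4P = 23 + 2P
P* = 149/6 = 149/6
Then substitute into demand:
Q* = 172 - 4 * 149/6 = 218/3

218/3


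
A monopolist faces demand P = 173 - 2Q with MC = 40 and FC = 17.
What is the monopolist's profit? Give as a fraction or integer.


MR = MC: 173 - 4Q = 40
Q* = 133/4
P* = 173 - 2*133/4 = 213/2
Profit = (P* - MC)*Q* - FC
= (213/2 - 40)*133/4 - 17
= 133/2*133/4 - 17
= 17689/8 - 17 = 17553/8

17553/8


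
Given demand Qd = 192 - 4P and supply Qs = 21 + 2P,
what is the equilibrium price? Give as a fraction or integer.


At equilibrium, Qd = Qs.
192 - 4P = 21 + 2P
192 - 21 = 4P + 2P
171 = 6P
P* = 171/6 = 57/2

57/2


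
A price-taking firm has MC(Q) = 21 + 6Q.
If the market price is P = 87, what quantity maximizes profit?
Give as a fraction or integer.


In perfect competition, profit is maximized where P = MC.
87 = 21 + 6Q
66 = 6Q
Q* = 66/6 = 11

11


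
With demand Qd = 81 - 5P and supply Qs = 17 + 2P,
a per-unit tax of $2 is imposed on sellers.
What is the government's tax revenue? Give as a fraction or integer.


With tax on sellers, new supply: Qs' = 17 + 2(P - 2)
= 13 + 2P
New equilibrium quantity:
Q_new = 227/7
Tax revenue = tax * Q_new = 2 * 227/7 = 454/7

454/7


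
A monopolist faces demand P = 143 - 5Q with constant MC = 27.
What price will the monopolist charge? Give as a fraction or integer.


MR = 143 - 10Q
Set MR = MC: 143 - 10Q = 27
Q* = 58/5
Substitute into demand:
P* = 143 - 5*58/5 = 85

85


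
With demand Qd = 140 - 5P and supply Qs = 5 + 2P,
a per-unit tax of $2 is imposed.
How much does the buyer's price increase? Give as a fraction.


With a per-unit tax, the buyer's price increase depends on relative slopes.
Supply slope: d = 2, Demand slope: b = 5
Buyer's price increase = d * tax / (b + d)
= 2 * 2 / (5 + 2)
= 4 / 7 = 4/7

4/7


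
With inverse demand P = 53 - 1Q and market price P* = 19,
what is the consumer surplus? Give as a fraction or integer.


Maximum willingness to pay (at Q=0): P_max = 53
Quantity demanded at P* = 19:
Q* = (53 - 19)/1 = 34
CS = (1/2) * Q* * (P_max - P*)
CS = (1/2) * 34 * (53 - 19)
CS = (1/2) * 34 * 34 = 578

578


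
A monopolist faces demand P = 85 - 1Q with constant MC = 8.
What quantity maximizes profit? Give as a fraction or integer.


TR = P*Q = (85 - 1Q)Q = 85Q - 1Q^2
MR = dTR/dQ = 85 - 2Q
Set MR = MC:
85 - 2Q = 8
77 = 2Q
Q* = 77/2 = 77/2

77/2


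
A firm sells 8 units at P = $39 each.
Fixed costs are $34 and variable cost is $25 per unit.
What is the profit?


Total Revenue = P * Q = 39 * 8 = $312
Total Cost = FC + VC*Q = 34 + 25*8 = $234
Profit = TR - TC = 312 - 234 = $78

$78


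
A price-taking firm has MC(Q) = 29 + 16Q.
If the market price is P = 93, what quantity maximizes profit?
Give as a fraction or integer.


In perfect competition, profit is maximized where P = MC.
93 = 29 + 16Q
64 = 16Q
Q* = 64/16 = 4

4


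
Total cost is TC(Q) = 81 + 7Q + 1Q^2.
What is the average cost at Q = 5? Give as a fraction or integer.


TC(5) = 81 + 7*5 + 1*5^2
TC(5) = 81 + 35 + 25 = 141
AC = TC/Q = 141/5 = 141/5

141/5


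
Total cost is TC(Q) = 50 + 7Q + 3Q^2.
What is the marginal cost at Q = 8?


MC = dTC/dQ = 7 + 2*3*Q
At Q = 8:
MC = 7 + 6*8
MC = 7 + 48 = 55

55


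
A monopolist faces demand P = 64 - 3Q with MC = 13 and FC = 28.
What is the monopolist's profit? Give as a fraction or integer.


MR = MC: 64 - 6Q = 13
Q* = 17/2
P* = 64 - 3*17/2 = 77/2
Profit = (P* - MC)*Q* - FC
= (77/2 - 13)*17/2 - 28
= 51/2*17/2 - 28
= 867/4 - 28 = 755/4

755/4


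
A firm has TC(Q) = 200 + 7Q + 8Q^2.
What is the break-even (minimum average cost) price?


AC(Q) = 200/Q + 7 + 8Q
To minimize: dAC/dQ = -200/Q^2 + 8 = 0
Q^2 = 200/8 = 25
Q* = 5
Min AC = 200/5 + 7 + 8*5
Min AC = 40 + 7 + 40 = 87

87


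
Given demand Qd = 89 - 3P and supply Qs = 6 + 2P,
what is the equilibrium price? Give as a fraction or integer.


At equilibrium, Qd = Qs.
89 - 3P = 6 + 2P
89 - 6 = 3P + 2P
83 = 5P
P* = 83/5 = 83/5

83/5


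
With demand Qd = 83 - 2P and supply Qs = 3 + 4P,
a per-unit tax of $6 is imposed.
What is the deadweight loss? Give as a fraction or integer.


Pre-tax equilibrium quantity: Q* = 169/3
Post-tax equilibrium quantity: Q_tax = 145/3
Reduction in quantity: Q* - Q_tax = 8
DWL = (1/2) * tax * (Q* - Q_tax)
DWL = (1/2) * 6 * 8 = 24

24


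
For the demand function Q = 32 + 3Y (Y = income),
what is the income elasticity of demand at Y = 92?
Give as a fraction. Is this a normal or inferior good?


dQ/dY = 3
At Y = 92: Q = 32 + 3*92 = 308
Ey = (dQ/dY)(Y/Q) = 3 * 92 / 308 = 69/77
Since Ey > 0, this is a normal good.

69/77 (normal good)


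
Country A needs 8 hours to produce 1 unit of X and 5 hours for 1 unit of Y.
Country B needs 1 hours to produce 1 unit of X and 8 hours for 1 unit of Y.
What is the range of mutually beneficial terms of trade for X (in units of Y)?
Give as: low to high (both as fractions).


Opportunity cost of X for Country A = hours_X / hours_Y = 8/5 = 8/5 units of Y
Opportunity cost of X for Country B = hours_X / hours_Y = 1/8 = 1/8 units of Y
Terms of trade must be between the two opportunity costs.
Range: 1/8 to 8/5

1/8 to 8/5


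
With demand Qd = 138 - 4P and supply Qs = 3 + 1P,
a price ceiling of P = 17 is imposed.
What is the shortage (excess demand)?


At P = 17:
Qd = 138 - 4*17 = 70
Qs = 3 + 1*17 = 20
Shortage = Qd - Qs = 70 - 20 = 50

50


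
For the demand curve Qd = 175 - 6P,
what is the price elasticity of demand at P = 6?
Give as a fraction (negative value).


dQ/dP = -6
At P = 6: Q = 175 - 6*6 = 139
E = (dQ/dP)(P/Q) = (-6)(6/139) = -36/139

-36/139


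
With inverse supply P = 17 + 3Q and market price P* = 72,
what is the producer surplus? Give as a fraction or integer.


Minimum supply price (at Q=0): P_min = 17
Quantity supplied at P* = 72:
Q* = (72 - 17)/3 = 55/3
PS = (1/2) * Q* * (P* - P_min)
PS = (1/2) * 55/3 * (72 - 17)
PS = (1/2) * 55/3 * 55 = 3025/6

3025/6


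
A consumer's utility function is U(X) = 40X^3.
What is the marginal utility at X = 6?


MU = dU/dX = 40*3*X^(3-1)
MU = 120*X^2
At X = 6:
MU = 120 * 6^2
MU = 120 * 36 = 4320

4320


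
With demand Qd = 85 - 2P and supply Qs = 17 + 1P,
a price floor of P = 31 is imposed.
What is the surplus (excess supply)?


At P = 31:
Qd = 85 - 2*31 = 23
Qs = 17 + 1*31 = 48
Surplus = Qs - Qd = 48 - 23 = 25

25


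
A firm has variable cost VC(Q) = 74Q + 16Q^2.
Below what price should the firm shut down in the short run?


AVC(Q) = VC(Q)/Q = 74 + 16Q
AVC is increasing in Q, so minimum AVC is at Q -> 0+.
Min AVC = 74
The firm should shut down if P < 74.

74


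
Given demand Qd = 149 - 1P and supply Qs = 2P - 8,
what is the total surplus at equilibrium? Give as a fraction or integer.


Find equilibrium: 149 - 1P = 2P - 8
149 + 8 = 3P
P* = 157/3 = 157/3
Q* = 2*157/3 - 8 = 290/3
Inverse demand: P = 149 - Q/1, so P_max = 149
Inverse supply: P = 4 + Q/2, so P_min = 4
CS = (1/2) * 290/3 * (149 - 157/3) = 42050/9
PS = (1/2) * 290/3 * (157/3 - 4) = 21025/9
TS = CS + PS = 42050/9 + 21025/9 = 21025/3

21025/3


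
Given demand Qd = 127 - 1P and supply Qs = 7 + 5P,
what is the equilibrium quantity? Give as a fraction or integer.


First find equilibrium price:
127 - 1P = 7 + 5P
P* = 120/6 = 20
Then substitute into demand:
Q* = 127 - 1 * 20 = 107

107


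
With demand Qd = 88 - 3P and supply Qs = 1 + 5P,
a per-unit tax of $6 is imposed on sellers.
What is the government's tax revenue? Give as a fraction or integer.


With tax on sellers, new supply: Qs' = 1 + 5(P - 6)
= 5P - 29
New equilibrium quantity:
Q_new = 353/8
Tax revenue = tax * Q_new = 6 * 353/8 = 1059/4

1059/4


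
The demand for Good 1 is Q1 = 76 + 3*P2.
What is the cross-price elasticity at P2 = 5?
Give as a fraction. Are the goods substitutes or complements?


dQ1/dP2 = 3
At P2 = 5: Q1 = 76 + 3*5 = 91
Exy = (dQ1/dP2)(P2/Q1) = 3 * 5 / 91 = 15/91
Since Exy > 0, the goods are substitutes.

15/91 (substitutes)


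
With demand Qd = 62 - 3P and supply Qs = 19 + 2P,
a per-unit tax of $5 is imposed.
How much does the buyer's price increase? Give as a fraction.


With a per-unit tax, the buyer's price increase depends on relative slopes.
Supply slope: d = 2, Demand slope: b = 3
Buyer's price increase = d * tax / (b + d)
= 2 * 5 / (3 + 2)
= 10 / 5 = 2

2


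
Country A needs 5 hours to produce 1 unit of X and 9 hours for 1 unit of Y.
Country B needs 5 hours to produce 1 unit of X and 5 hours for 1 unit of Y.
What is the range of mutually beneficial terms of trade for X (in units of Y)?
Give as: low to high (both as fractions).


Opportunity cost of X for Country A = hours_X / hours_Y = 5/9 = 5/9 units of Y
Opportunity cost of X for Country B = hours_X / hours_Y = 5/5 = 1 units of Y
Terms of trade must be between the two opportunity costs.
Range: 5/9 to 1

5/9 to 1


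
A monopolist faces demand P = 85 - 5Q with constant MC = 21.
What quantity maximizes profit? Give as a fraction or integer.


TR = P*Q = (85 - 5Q)Q = 85Q - 5Q^2
MR = dTR/dQ = 85 - 10Q
Set MR = MC:
85 - 10Q = 21
64 = 10Q
Q* = 64/10 = 32/5

32/5


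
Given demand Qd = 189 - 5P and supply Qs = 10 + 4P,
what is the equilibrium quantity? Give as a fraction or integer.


First find equilibrium price:
189 - 5P = 10 + 4P
P* = 179/9 = 179/9
Then substitute into demand:
Q* = 189 - 5 * 179/9 = 806/9

806/9


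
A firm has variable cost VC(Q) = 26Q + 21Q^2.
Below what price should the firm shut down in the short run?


AVC(Q) = VC(Q)/Q = 26 + 21Q
AVC is increasing in Q, so minimum AVC is at Q -> 0+.
Min AVC = 26
The firm should shut down if P < 26.

26


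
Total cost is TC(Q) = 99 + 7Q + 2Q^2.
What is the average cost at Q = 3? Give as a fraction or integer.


TC(3) = 99 + 7*3 + 2*3^2
TC(3) = 99 + 21 + 18 = 138
AC = TC/Q = 138/3 = 46

46


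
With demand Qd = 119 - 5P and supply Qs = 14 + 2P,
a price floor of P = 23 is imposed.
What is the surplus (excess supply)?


At P = 23:
Qd = 119 - 5*23 = 4
Qs = 14 + 2*23 = 60
Surplus = Qs - Qd = 60 - 4 = 56

56


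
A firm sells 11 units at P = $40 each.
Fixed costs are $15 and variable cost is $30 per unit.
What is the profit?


Total Revenue = P * Q = 40 * 11 = $440
Total Cost = FC + VC*Q = 15 + 30*11 = $345
Profit = TR - TC = 440 - 345 = $95

$95


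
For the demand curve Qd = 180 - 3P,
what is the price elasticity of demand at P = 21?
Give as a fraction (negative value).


dQ/dP = -3
At P = 21: Q = 180 - 3*21 = 117
E = (dQ/dP)(P/Q) = (-3)(21/117) = -7/13

-7/13


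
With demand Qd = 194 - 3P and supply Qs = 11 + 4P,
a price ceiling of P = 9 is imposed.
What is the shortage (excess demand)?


At P = 9:
Qd = 194 - 3*9 = 167
Qs = 11 + 4*9 = 47
Shortage = Qd - Qs = 167 - 47 = 120

120


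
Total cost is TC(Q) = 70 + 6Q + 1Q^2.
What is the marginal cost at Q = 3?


MC = dTC/dQ = 6 + 2*1*Q
At Q = 3:
MC = 6 + 2*3
MC = 6 + 6 = 12

12


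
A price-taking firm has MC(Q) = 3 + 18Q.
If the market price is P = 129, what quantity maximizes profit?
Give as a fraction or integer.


In perfect competition, profit is maximized where P = MC.
129 = 3 + 18Q
126 = 18Q
Q* = 126/18 = 7

7


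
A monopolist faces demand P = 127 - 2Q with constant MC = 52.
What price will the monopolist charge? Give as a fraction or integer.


MR = 127 - 4Q
Set MR = MC: 127 - 4Q = 52
Q* = 75/4
Substitute into demand:
P* = 127 - 2*75/4 = 179/2

179/2


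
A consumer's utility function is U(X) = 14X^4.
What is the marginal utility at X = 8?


MU = dU/dX = 14*4*X^(4-1)
MU = 56*X^3
At X = 8:
MU = 56 * 8^3
MU = 56 * 512 = 28672

28672


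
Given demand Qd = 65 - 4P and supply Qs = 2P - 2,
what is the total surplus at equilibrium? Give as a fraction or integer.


Find equilibrium: 65 - 4P = 2P - 2
65 + 2 = 6P
P* = 67/6 = 67/6
Q* = 2*67/6 - 2 = 61/3
Inverse demand: P = 65/4 - Q/4, so P_max = 65/4
Inverse supply: P = 1 + Q/2, so P_min = 1
CS = (1/2) * 61/3 * (65/4 - 67/6) = 3721/72
PS = (1/2) * 61/3 * (67/6 - 1) = 3721/36
TS = CS + PS = 3721/72 + 3721/36 = 3721/24

3721/24


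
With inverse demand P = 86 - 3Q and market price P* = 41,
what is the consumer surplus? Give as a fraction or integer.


Maximum willingness to pay (at Q=0): P_max = 86
Quantity demanded at P* = 41:
Q* = (86 - 41)/3 = 15
CS = (1/2) * Q* * (P_max - P*)
CS = (1/2) * 15 * (86 - 41)
CS = (1/2) * 15 * 45 = 675/2

675/2


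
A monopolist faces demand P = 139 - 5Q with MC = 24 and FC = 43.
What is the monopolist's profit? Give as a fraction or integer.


MR = MC: 139 - 10Q = 24
Q* = 23/2
P* = 139 - 5*23/2 = 163/2
Profit = (P* - MC)*Q* - FC
= (163/2 - 24)*23/2 - 43
= 115/2*23/2 - 43
= 2645/4 - 43 = 2473/4

2473/4


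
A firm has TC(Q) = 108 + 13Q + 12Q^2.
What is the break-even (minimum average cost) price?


AC(Q) = 108/Q + 13 + 12Q
To minimize: dAC/dQ = -108/Q^2 + 12 = 0
Q^2 = 108/12 = 9
Q* = 3
Min AC = 108/3 + 13 + 12*3
Min AC = 36 + 13 + 36 = 85

85


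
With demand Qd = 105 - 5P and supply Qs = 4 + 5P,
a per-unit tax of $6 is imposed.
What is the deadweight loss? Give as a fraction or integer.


Pre-tax equilibrium quantity: Q* = 109/2
Post-tax equilibrium quantity: Q_tax = 79/2
Reduction in quantity: Q* - Q_tax = 15
DWL = (1/2) * tax * (Q* - Q_tax)
DWL = (1/2) * 6 * 15 = 45

45


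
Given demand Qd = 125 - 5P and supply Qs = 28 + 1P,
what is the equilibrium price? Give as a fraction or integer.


At equilibrium, Qd = Qs.
125 - 5P = 28 + 1P
125 - 28 = 5P + 1P
97 = 6P
P* = 97/6 = 97/6

97/6


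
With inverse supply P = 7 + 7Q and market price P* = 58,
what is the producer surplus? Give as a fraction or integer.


Minimum supply price (at Q=0): P_min = 7
Quantity supplied at P* = 58:
Q* = (58 - 7)/7 = 51/7
PS = (1/2) * Q* * (P* - P_min)
PS = (1/2) * 51/7 * (58 - 7)
PS = (1/2) * 51/7 * 51 = 2601/14

2601/14


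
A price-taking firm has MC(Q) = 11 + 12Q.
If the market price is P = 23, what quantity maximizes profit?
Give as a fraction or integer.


In perfect competition, profit is maximized where P = MC.
23 = 11 + 12Q
12 = 12Q
Q* = 12/12 = 1

1


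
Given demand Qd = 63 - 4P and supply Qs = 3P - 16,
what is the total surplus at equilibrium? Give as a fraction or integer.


Find equilibrium: 63 - 4P = 3P - 16
63 + 16 = 7P
P* = 79/7 = 79/7
Q* = 3*79/7 - 16 = 125/7
Inverse demand: P = 63/4 - Q/4, so P_max = 63/4
Inverse supply: P = 16/3 + Q/3, so P_min = 16/3
CS = (1/2) * 125/7 * (63/4 - 79/7) = 15625/392
PS = (1/2) * 125/7 * (79/7 - 16/3) = 15625/294
TS = CS + PS = 15625/392 + 15625/294 = 15625/168

15625/168


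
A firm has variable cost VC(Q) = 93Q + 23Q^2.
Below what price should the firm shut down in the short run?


AVC(Q) = VC(Q)/Q = 93 + 23Q
AVC is increasing in Q, so minimum AVC is at Q -> 0+.
Min AVC = 93
The firm should shut down if P < 93.

93


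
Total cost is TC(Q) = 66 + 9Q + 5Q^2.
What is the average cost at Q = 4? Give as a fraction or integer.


TC(4) = 66 + 9*4 + 5*4^2
TC(4) = 66 + 36 + 80 = 182
AC = TC/Q = 182/4 = 91/2

91/2
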